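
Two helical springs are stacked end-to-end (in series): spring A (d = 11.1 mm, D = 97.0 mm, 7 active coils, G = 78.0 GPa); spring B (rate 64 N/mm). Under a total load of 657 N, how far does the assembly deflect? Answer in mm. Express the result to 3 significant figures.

k_A = Gd⁴/(8D³N_a) = (78.0×10³)(11.1⁴)/(8·97.0³·7) = 23.168 N/mm
Series: 1/k_eq = 1/23.168 + 1/64 = 0.058789; k_eq = 17.01 N/mm
δ = F/k_eq = 657/17.01 = 38.624 mm

38.6 mm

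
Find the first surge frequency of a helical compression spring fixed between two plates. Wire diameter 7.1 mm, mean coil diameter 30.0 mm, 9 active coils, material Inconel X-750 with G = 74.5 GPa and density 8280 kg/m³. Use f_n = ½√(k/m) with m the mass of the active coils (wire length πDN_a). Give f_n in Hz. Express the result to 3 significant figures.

296 Hz

k = Gd⁴/(8D³N_a) = (74.5×10³)(7.1⁴)/(8·30.0³·9) = 97.385 N/mm = 97385 N/m
Wire length L = πDN_a = π·30.0·9 = 848.23 mm
m = ρ·(πd²/4)·L = 8280 × 39.592×10⁻⁶ m² × 0.84823 m = 0.27807 kg
f_n = ½√(k/m) = 0.5·√(97385/0.27807) = 0.5·√(3.5022e+05) = 295.9 Hz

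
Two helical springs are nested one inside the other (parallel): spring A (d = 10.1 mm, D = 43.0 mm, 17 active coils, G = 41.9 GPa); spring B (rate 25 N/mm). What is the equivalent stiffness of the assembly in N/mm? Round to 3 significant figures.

k_A = Gd⁴/(8D³N_a) = (41.9×10³)(10.1⁴)/(8·43.0³·17) = 40.323 N/mm
Parallel: k_eq = 40.323 + 25 = 65.323 N/mm

65.3 N/mm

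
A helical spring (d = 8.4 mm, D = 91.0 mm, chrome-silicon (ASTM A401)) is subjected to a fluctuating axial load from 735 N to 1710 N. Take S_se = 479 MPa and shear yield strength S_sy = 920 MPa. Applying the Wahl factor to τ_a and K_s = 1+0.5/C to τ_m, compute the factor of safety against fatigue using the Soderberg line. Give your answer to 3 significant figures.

C = D/d = 91.0/8.4 = 10.8333; K_W = (4C−1)/(4C−4)+0.615/C = 1.1330; K_s = 1+0.5/C = 1.0462
F_a = (F_max−F_min)/2 = 487.5 N; F_m = (F_max+F_min)/2 = 1222.5 N
τ_a = K_W·8F_aD/(πd³) = 1.1330 × 190.6 = 215.96 MPa
τ_m = K_s·8F_mD/(πd³) = 1.0462 × 477.96 = 500.02 MPa
Soderberg: 1/n_f = τ_a/S_se + τ_m/S_sy = 215.96/479 + 500.02/920 = 0.45085 + 0.54350 = 0.99435
n_f = 1/0.99435 = 1.006

1.01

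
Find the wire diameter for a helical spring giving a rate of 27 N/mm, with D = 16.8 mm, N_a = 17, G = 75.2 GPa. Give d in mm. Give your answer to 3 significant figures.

3.90 mm

d = (8D³N_a·k / G)^(1/4) = (8·16.8³·17·27 / (75.2×10³))^0.25
  = (231.53)^0.25 = 3.9008 mm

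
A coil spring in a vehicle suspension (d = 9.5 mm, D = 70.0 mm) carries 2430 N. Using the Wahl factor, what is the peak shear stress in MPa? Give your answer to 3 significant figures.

607 MPa

Spring index C = D/d = 70.0/9.5 = 7.3684
K_W = (4C−1)/(4C−4) + 0.615/C = 28.474/25.474 + 0.0835 = 1.2012
τ₀ = 8FD/(πd³) = 8·2430·70.0/(π·9.5³) = 1.3608e+06/2693.5 = 505.21 MPa
τ_max = K·τ₀ = 1.2012 × 505.21 = 606.88 MPa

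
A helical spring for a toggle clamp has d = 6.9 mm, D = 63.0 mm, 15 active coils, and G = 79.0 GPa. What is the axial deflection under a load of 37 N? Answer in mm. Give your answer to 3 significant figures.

k = Gd⁴/(8D³N_a) = (79.0×10³)(6.9⁴)/(8·63.0³·15) = 5.9679 N/mm
δ = F/k = 37 / 5.9679 = 6.1998 mm

6.20 mm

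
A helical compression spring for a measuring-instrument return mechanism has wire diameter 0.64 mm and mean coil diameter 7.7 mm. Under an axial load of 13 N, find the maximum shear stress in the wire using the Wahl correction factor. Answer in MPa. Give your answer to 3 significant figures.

1090 MPa

Spring index C = D/d = 7.7/0.64 = 12.0312
K_W = (4C−1)/(4C−4) + 0.615/C = 47.125/44.125 + 0.0511 = 1.1191
τ₀ = 8FD/(πd³) = 8·13·7.7/(π·0.64³) = 800.8/0.82355 = 972.38 MPa
τ_max = K·τ₀ = 1.1191 × 972.38 = 1088.2 MPa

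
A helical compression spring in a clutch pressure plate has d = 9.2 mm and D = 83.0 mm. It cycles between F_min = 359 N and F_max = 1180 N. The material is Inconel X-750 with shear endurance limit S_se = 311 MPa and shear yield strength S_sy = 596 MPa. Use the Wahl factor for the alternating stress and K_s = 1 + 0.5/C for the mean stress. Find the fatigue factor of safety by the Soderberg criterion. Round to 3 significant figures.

1.27

C = D/d = 83.0/9.2 = 9.0217; K_W = (4C−1)/(4C−4)+0.615/C = 1.1617; K_s = 1+0.5/C = 1.0554
F_a = (F_max−F_min)/2 = 410.5 N; F_m = (F_max+F_min)/2 = 769.5 N
τ_a = K_W·8F_aD/(πd³) = 1.1617 × 111.42 = 129.43 MPa
τ_m = K_s·8F_mD/(πd³) = 1.0554 × 208.86 = 220.44 MPa
Soderberg: 1/n_f = τ_a/S_se + τ_m/S_sy = 129.43/311 + 220.44/596 = 0.41619 + 0.36986 = 0.78605
n_f = 1/0.78605 = 1.272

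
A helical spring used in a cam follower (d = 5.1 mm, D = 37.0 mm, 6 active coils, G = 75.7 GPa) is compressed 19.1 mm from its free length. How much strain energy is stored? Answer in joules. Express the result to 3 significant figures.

3.84 J

k = Gd⁴/(8D³N_a) = (75.7×10³)(5.1⁴)/(8·37.0³·6) = 21.063 N/mm
U = ½kδ² = 0.5 × 21.063 × 19.1² = 3842.1 N·mm = 3.8421 J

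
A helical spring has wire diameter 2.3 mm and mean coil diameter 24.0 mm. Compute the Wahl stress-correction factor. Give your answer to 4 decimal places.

C = D/d = 24.0/2.3 = 10.4348
K_W = (4C−1)/(4C−4) + 0.615/C = 40.739/37.739 + 0.0589 = 1.1384

1.1384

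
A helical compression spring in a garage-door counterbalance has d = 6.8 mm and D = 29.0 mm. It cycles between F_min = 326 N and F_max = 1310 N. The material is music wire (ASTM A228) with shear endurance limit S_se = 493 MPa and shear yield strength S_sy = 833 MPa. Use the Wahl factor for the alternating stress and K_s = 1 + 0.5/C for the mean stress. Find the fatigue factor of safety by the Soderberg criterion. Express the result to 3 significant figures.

1.73

C = D/d = 29.0/6.8 = 4.2647; K_W = (4C−1)/(4C−4)+0.615/C = 1.3739; K_s = 1+0.5/C = 1.1172
F_a = (F_max−F_min)/2 = 492 N; F_m = (F_max+F_min)/2 = 818 N
τ_a = K_W·8F_aD/(πd³) = 1.3739 × 115.55 = 158.76 MPa
τ_m = K_s·8F_mD/(πd³) = 1.1172 × 192.12 = 214.64 MPa
Soderberg: 1/n_f = τ_a/S_se + τ_m/S_sy = 158.76/493 + 214.64/833 = 0.32203 + 0.25767 = 0.5797
n_f = 1/0.5797 = 1.725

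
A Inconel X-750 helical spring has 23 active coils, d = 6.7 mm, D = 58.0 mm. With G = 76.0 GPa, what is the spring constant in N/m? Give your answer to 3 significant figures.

4270 N/m

k = Gd⁴/(8D³N_a) = (76.0×10³ × 6.7⁴) / (8 × 58.0³ × 23)
  = 1.53149e+08 / 3.59006e+07 = 4.2659 N/mm = 4265.9 N/m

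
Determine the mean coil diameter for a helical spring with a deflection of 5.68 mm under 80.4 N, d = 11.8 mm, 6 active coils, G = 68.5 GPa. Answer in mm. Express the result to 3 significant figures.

Required rate k = F/δ = 80.4/5.68 = 14.155 N/mm
D = (Gd⁴/(8N_a·k))^(1/3) = (68.5×10³·11.8⁴/(8·6·14.155))^(1/3)
  = (1.95465e+06)^(1/3) = 125.0326 mm

125 mm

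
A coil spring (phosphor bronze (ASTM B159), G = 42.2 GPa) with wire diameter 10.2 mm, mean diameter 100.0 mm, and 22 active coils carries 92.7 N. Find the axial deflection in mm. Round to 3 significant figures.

k = Gd⁴/(8D³N_a) = (42.2×10³)(10.2⁴)/(8·100.0³·22) = 2.5954 N/mm
δ = F/k = 92.7 / 2.5954 = 35.717 mm

35.7 mm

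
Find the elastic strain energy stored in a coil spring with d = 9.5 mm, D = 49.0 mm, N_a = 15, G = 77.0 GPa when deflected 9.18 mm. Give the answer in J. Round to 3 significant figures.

1.87 J

k = Gd⁴/(8D³N_a) = (77.0×10³)(9.5⁴)/(8·49.0³·15) = 44.424 N/mm
U = ½kδ² = 0.5 × 44.424 × 9.18² = 1871.8 N·mm = 1.8718 J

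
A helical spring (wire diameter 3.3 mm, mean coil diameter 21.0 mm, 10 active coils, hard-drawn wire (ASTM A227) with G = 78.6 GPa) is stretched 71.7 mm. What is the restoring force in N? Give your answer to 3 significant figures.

k = Gd⁴/(8D³N_a) = (78.6×10³)(3.3⁴)/(8·21.0³·10) = 12.581 N/mm
F = k·δ = 12.581 × 71.7 = 902.09 N

902 N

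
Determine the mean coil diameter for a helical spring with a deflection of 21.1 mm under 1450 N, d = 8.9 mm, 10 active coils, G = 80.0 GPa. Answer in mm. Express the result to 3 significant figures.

Required rate k = F/δ = 1450/21.1 = 68.72 N/mm
D = (Gd⁴/(8N_a·k))^(1/3) = (80.0×10³·8.9⁴/(8·10·68.72))^(1/3)
  = (91300.8)^(1/3) = 45.0289 mm

45.0 mm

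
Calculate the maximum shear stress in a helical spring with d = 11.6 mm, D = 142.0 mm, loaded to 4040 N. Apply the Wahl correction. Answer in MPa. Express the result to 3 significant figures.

Spring index C = D/d = 142.0/11.6 = 12.2414
K_W = (4C−1)/(4C−4) + 0.615/C = 47.966/44.966 + 0.0502 = 1.1170
τ₀ = 8FD/(πd³) = 8·4040·142.0/(π·11.6³) = 4.58944e+06/4903.7 = 935.91 MPa
τ_max = K·τ₀ = 1.1170 × 935.91 = 1045.4 MPa

1050 MPa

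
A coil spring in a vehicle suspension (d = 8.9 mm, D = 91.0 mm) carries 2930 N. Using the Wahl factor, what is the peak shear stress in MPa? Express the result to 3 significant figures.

Spring index C = D/d = 91.0/8.9 = 10.2247
K_W = (4C−1)/(4C−4) + 0.615/C = 39.899/36.899 + 0.0601 = 1.1415
τ₀ = 8FD/(πd³) = 8·2930·91.0/(π·8.9³) = 2.13304e+06/2214.7 = 963.12 MPa
τ_max = K·τ₀ = 1.1415 × 963.12 = 1099.4 MPa

1100 MPa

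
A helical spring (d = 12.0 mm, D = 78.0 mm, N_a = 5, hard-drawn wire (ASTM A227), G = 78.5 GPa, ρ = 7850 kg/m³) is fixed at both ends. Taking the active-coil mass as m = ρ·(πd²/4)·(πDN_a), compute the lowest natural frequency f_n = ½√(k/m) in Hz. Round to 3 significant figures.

140 Hz

k = Gd⁴/(8D³N_a) = (78.5×10³)(12.0⁴)/(8·78.0³·5) = 85.753 N/mm = 85753 N/m
Wire length L = πDN_a = π·78.0·5 = 1225.2 mm
m = ρ·(πd²/4)·L = 7850 × 113.1×10⁻⁶ m² × 1.2252 m = 1.0878 kg
f_n = ½√(k/m) = 0.5·√(85753/1.0878) = 0.5·√(78834) = 140.39 Hz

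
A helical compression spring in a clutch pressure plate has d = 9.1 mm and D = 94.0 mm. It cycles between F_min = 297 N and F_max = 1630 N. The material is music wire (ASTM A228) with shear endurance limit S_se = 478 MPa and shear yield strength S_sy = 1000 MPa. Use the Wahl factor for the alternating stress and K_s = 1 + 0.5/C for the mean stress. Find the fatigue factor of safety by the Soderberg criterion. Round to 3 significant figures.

C = D/d = 94.0/9.1 = 10.3297; K_W = (4C−1)/(4C−4)+0.615/C = 1.1399; K_s = 1+0.5/C = 1.0484
F_a = (F_max−F_min)/2 = 666.5 N; F_m = (F_max+F_min)/2 = 963.5 N
τ_a = K_W·8F_aD/(πd³) = 1.1399 × 211.71 = 241.34 MPa
τ_m = K_s·8F_mD/(πd³) = 1.0484 × 306.05 = 320.87 MPa
Soderberg: 1/n_f = τ_a/S_se + τ_m/S_sy = 241.34/478 + 320.87/1000 = 0.50489 + 0.32087 = 0.82575
n_f = 1/0.82575 = 1.211

1.21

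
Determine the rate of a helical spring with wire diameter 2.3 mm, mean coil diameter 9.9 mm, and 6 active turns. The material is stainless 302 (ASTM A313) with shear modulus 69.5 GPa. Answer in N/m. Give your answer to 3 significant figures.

41800 N/m

k = Gd⁴/(8D³N_a) = (69.5×10³ × 2.3⁴) / (8 × 9.9³ × 6)
  = 1.94489e+06 / 46574.4 = 41.759 N/mm = 41759 N/m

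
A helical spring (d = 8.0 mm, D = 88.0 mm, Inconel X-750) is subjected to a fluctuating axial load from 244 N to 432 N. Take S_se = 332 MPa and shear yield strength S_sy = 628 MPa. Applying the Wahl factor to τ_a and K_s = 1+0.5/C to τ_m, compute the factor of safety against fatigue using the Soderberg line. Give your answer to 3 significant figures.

2.59

C = D/d = 88.0/8.0 = 11.0000; K_W = (4C−1)/(4C−4)+0.615/C = 1.1309; K_s = 1+0.5/C = 1.0455
F_a = (F_max−F_min)/2 = 94 N; F_m = (F_max+F_min)/2 = 338 N
τ_a = K_W·8F_aD/(πd³) = 1.1309 × 41.142 = 46.527 MPa
τ_m = K_s·8F_mD/(πd³) = 1.0455 × 147.93 = 154.66 MPa
Soderberg: 1/n_f = τ_a/S_se + τ_m/S_sy = 46.527/332 + 154.66/628 = 0.14014 + 0.24627 = 0.38641
n_f = 1/0.38641 = 2.588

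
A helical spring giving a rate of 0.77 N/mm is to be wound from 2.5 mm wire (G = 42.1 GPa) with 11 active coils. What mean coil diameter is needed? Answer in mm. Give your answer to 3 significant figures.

D = (Gd⁴/(8N_a·k))^(1/3) = (42.1×10³·2.5⁴/(8·11·0.77))^(1/3)
  = (24269.9)^(1/3) = 28.9527 mm

29.0 mm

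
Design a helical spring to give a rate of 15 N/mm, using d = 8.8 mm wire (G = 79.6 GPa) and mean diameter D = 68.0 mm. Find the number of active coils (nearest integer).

N_a = Gd⁴/(8D³k) = (79.6×10³ × 8.8⁴)/(8 × 68.0³ × 15)
    = 4.77358e+08 / 3.77318e+07 = 12.65 → 13 coils

13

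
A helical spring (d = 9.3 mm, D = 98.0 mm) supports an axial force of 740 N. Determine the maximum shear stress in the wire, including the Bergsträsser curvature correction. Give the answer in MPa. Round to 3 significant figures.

259 MPa

Spring index C = D/d = 98.0/9.3 = 10.5376
K_B = (4C+2)/(4C−3) = 44.151/39.151 = 1.1277
τ₀ = 8FD/(πd³) = 8·740·98.0/(π·9.3³) = 580160/2527 = 229.59 MPa
τ_max = K·τ₀ = 1.1277 × 229.59 = 258.91 MPa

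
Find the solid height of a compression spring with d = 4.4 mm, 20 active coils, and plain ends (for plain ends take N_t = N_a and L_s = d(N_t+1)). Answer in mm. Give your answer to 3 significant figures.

92.4 mm

plain ends: N_t = N_a = 20
L_s = d·(N_t+1) = 4.4 × 21 = 92.4 mm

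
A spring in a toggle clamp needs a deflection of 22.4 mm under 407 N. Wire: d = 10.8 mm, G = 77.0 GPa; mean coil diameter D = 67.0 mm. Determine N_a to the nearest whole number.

24

Required rate k = F/δ = 407/22.4 = 18.17 N/mm
N_a = Gd⁴/(8D³k) = (77.0×10³ × 10.8⁴)/(8 × 67.0³ × 18.17)
    = 1.04758e+09 / 4.37181e+07 = 23.96 → 24 coils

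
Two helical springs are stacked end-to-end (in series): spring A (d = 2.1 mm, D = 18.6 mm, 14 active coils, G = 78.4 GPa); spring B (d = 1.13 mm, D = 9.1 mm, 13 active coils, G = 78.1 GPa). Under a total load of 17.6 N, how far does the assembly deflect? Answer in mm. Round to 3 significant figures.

k_A = Gd⁴/(8D³N_a) = (78.4×10³)(2.1⁴)/(8·18.6³·14) = 2.1156 N/mm
k_B = Gd⁴/(8D³N_a) = (78.1×10³)(1.13⁴)/(8·9.1³·13) = 1.6248 N/mm
Series: 1/k_eq = 1/2.1156 + 1/1.6248 = 1.0881; k_eq = 0.91901 N/mm
δ = F/k_eq = 17.6/0.91901 = 19.151 mm

19.2 mm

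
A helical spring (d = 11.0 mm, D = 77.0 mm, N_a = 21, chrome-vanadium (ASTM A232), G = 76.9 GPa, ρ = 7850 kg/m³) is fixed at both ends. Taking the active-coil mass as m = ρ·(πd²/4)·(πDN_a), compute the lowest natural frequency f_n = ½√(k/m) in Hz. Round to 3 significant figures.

k = Gd⁴/(8D³N_a) = (76.9×10³)(11.0⁴)/(8·77.0³·21) = 14.68 N/mm = 14680 N/m
Wire length L = πDN_a = π·77.0·21 = 5080 mm
m = ρ·(πd²/4)·L = 7850 × 95.033×10⁻⁶ m² × 5.08 m = 3.7897 kg
f_n = ½√(k/m) = 0.5·√(14680/3.7897) = 0.5·√(3873.6) = 31.119 Hz

31.1 Hz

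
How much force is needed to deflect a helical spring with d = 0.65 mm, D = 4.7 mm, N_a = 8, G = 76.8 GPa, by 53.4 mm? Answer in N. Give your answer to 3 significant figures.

110 N

k = Gd⁴/(8D³N_a) = (76.8×10³)(0.65⁴)/(8·4.7³·8) = 2.0632 N/mm
F = k·δ = 2.0632 × 53.4 = 110.17 N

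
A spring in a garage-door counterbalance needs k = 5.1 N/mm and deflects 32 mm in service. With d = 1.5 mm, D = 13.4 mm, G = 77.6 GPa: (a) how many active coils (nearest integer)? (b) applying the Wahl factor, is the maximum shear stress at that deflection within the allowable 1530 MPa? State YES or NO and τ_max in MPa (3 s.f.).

(a) 4 coils; (b) NO, τ_max = 1920 MPa

N_a = Gd⁴/(8D³k) = (77.6×10³)(1.5⁴)/(8·13.4³·5.1) = 4.002 → N_a = 4
Actual rate k = Gd⁴/(8D³·4) = 5.1023 N/mm
Working load F = kδ = 5.1023·32 = 163.27 N
C = 13.4/1.5 = 8.9333; K_W = (4C−1)/(4C−4)+0.615/C = 1.1634
τ_max = K_W·8FD/(πd³) = 1.1634·1650.8 = 1920.5 MPa
τ_max > 1530 MPa → exceeds allowable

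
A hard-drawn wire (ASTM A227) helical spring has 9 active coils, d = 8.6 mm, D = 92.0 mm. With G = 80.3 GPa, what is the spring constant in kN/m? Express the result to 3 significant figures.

7.83 kN/m

k = Gd⁴/(8D³N_a) = (80.3×10³ × 8.6⁴) / (8 × 92.0³ × 9)
  = 4.39248e+08 / 5.60655e+07 = 7.8345 N/mm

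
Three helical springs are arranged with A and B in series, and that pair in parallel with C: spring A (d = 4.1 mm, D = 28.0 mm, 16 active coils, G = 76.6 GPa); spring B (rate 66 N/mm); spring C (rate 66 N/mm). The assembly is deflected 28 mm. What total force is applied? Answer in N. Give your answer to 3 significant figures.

k_A = Gd⁴/(8D³N_a) = (76.6×10³)(4.1⁴)/(8·28.0³·16) = 7.7034 N/mm
Springs A,B series: k_AB = 1/(1/7.7034+1/66) = 6.8982 N/mm; parallel with C: k_eq = 6.8982+66 = 72.898 N/mm
F = k_eq·δ = 72.898·28 = 2041.2 N

2040 N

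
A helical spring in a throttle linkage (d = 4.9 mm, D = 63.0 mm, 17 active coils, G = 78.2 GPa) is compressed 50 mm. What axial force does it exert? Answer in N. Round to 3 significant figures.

k = Gd⁴/(8D³N_a) = (78.2×10³)(4.9⁴)/(8·63.0³·17) = 1.3257 N/mm
F = k·δ = 1.3257 × 50 = 66.283 N

66.3 N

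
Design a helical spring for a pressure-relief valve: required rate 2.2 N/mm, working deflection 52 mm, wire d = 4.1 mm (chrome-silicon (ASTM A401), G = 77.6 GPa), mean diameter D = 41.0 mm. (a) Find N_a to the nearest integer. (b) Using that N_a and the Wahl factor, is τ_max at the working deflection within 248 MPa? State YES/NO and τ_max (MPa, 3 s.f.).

N_a = Gd⁴/(8D³k) = (77.6×10³)(4.1⁴)/(8·41.0³·2.2) = 18.08 → N_a = 18
Actual rate k = Gd⁴/(8D³·18) = 2.2094 N/mm
Working load F = kδ = 2.2094·52 = 114.89 N
C = 41.0/4.1 = 10.0000; K_W = (4C−1)/(4C−4)+0.615/C = 1.1448
τ_max = K_W·8FD/(πd³) = 1.1448·174.04 = 199.25 MPa
τ_max ≤ 248 MPa → acceptable

(a) 18 coils; (b) YES, τ_max = 199 MPa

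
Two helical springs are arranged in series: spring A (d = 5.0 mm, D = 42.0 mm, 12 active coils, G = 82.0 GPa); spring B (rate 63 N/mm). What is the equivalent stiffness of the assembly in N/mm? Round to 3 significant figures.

6.47 N/mm

k_A = Gd⁴/(8D³N_a) = (82.0×10³)(5.0⁴)/(8·42.0³·12) = 7.2057 N/mm
Series: 1/k_eq = 1/7.2057 + 1/63 = 0.15465; k_eq = 6.4661 N/mm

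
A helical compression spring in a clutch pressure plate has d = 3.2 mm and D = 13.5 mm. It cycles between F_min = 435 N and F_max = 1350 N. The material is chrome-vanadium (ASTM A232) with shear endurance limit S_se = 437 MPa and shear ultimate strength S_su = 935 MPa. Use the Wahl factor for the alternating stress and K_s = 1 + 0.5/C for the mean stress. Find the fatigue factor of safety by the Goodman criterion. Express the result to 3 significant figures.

0.380

C = D/d = 13.5/3.2 = 4.2188; K_W = (4C−1)/(4C−4)+0.615/C = 1.3788; K_s = 1+0.5/C = 1.1185
F_a = (F_max−F_min)/2 = 457.5 N; F_m = (F_max+F_min)/2 = 892.5 N
τ_a = K_W·8F_aD/(πd³) = 1.3788 × 479.97 = 661.78 MPa
τ_m = K_s·8F_mD/(πd³) = 1.1185 × 936.34 = 1047.3 MPa
Goodman: 1/n_f = τ_a/S_se + τ_m/S_su = 661.78/437 + 1047.3/935 = 1.51437 + 1.12012 = 2.6345
n_f = 1/2.6345 = 0.3796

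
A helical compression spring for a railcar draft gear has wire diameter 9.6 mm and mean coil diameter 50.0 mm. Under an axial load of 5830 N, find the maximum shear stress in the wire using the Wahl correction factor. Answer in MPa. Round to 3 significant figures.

1090 MPa

Spring index C = D/d = 50.0/9.6 = 5.2083
K_W = (4C−1)/(4C−4) + 0.615/C = 19.833/16.833 + 0.1181 = 1.2963
τ₀ = 8FD/(πd³) = 8·5830·50.0/(π·9.6³) = 2.332e+06/2779.5 = 839.01 MPa
τ_max = K·τ₀ = 1.2963 × 839.01 = 1087.6 MPa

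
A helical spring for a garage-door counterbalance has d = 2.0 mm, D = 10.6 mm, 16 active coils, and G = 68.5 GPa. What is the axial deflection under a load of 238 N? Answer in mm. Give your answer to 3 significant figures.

33.1 mm

k = Gd⁴/(8D³N_a) = (68.5×10³)(2.0⁴)/(8·10.6³·16) = 7.1892 N/mm
δ = F/k = 238 / 7.1892 = 33.105 mm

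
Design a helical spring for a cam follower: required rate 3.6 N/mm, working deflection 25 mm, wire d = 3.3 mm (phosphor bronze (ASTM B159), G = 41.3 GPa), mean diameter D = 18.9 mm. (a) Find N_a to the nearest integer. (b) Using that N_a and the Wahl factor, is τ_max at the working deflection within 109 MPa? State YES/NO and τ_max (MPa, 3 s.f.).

(a) 25 coils; (b) NO, τ_max = 154 MPa

N_a = Gd⁴/(8D³k) = (41.3×10³)(3.3⁴)/(8·18.9³·3.6) = 25.19 → N_a = 25
Actual rate k = Gd⁴/(8D³·25) = 3.6274 N/mm
Working load F = kδ = 3.6274·25 = 90.684 N
C = 18.9/3.3 = 5.7273; K_W = (4C−1)/(4C−4)+0.615/C = 1.2660
τ_max = K_W·8FD/(πd³) = 1.2660·121.45 = 153.76 MPa
τ_max > 109 MPa → exceeds allowable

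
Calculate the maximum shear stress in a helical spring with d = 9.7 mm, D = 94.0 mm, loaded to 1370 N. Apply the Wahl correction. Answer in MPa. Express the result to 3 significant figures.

413 MPa

Spring index C = D/d = 94.0/9.7 = 9.6907
K_W = (4C−1)/(4C−4) + 0.615/C = 37.763/34.763 + 0.0635 = 1.1498
τ₀ = 8FD/(πd³) = 8·1370·94.0/(π·9.7³) = 1.03024e+06/2867.2 = 359.31 MPa
τ_max = K·τ₀ = 1.1498 × 359.31 = 413.12 MPa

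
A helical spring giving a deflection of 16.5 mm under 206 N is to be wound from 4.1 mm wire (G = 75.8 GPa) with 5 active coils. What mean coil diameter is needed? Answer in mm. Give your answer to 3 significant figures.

Required rate k = F/δ = 206/16.5 = 12.485 N/mm
D = (Gd⁴/(8N_a·k))^(1/3) = (75.8×10³·4.1⁴/(8·5·12.485))^(1/3)
  = (42890.5)^(1/3) = 35.0042 mm

35.0 mm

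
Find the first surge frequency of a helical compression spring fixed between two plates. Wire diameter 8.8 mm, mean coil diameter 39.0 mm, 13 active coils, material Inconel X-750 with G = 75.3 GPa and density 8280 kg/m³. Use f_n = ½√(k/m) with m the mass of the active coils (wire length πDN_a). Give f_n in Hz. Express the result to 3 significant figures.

k = Gd⁴/(8D³N_a) = (75.3×10³)(8.8⁴)/(8·39.0³·13) = 73.198 N/mm = 73198 N/m
Wire length L = πDN_a = π·39.0·13 = 1592.8 mm
m = ρ·(πd²/4)·L = 8280 × 60.821×10⁻⁶ m² × 1.5928 m = 0.80213 kg
f_n = ½√(k/m) = 0.5·√(73198/0.80213) = 0.5·√(91255) = 151.04 Hz

151 Hz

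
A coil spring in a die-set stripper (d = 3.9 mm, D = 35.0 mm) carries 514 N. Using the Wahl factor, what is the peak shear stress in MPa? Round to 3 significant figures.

Spring index C = D/d = 35.0/3.9 = 8.9744
K_W = (4C−1)/(4C−4) + 0.615/C = 34.897/31.897 + 0.0685 = 1.1626
τ₀ = 8FD/(πd³) = 8·514·35.0/(π·3.9³) = 143920/186.36 = 772.28 MPa
τ_max = K·τ₀ = 1.1626 × 772.28 = 897.84 MPa

898 MPa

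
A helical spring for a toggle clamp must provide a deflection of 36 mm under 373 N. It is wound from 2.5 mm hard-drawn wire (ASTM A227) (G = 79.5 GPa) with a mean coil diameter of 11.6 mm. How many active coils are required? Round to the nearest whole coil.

24

Required rate k = F/δ = 373/36 = 10.361 N/mm
N_a = Gd⁴/(8D³k) = (79.5×10³ × 2.5⁴)/(8 × 11.6³ × 10.361)
    = 3.10547e+06 / 129381 = 24 → 24 coils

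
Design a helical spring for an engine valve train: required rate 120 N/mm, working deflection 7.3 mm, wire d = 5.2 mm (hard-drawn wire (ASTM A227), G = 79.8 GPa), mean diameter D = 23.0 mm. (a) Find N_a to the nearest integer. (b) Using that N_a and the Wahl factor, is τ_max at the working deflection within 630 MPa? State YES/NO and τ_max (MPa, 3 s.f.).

(a) 5 coils; (b) YES, τ_max = 495 MPa

N_a = Gd⁴/(8D³k) = (79.8×10³)(5.2⁴)/(8·23.0³·120) = 4.995 → N_a = 5
Actual rate k = Gd⁴/(8D³·5) = 119.89 N/mm
Working load F = kδ = 119.89·7.3 = 875.18 N
C = 23.0/5.2 = 4.4231; K_W = (4C−1)/(4C−4)+0.615/C = 1.3581
τ_max = K_W·8FD/(πd³) = 1.3581·364.55 = 495.11 MPa
τ_max ≤ 630 MPa → acceptable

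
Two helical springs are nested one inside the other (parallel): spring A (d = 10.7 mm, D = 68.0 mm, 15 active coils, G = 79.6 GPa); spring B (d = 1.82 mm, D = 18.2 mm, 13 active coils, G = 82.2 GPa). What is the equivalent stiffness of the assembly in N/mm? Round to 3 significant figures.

k_A = Gd⁴/(8D³N_a) = (79.6×10³)(10.7⁴)/(8·68.0³·15) = 27.653 N/mm
k_B = Gd⁴/(8D³N_a) = (82.2×10³)(1.82⁴)/(8·18.2³·13) = 1.4385 N/mm
Parallel: k_eq = 27.653 + 1.4385 = 29.091 N/mm

29.1 N/mm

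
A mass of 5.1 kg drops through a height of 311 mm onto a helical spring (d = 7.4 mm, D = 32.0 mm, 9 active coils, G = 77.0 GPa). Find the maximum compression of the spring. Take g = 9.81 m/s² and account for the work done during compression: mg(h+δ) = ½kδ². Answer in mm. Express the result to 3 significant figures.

18.4 mm

k = Gd⁴/(8D³N_a) = (77.0×10³)(7.4⁴)/(8·32.0³·9) = 97.867 N/mm
W = mg = 5.1 × 9.81 = 50.031 N
½kδ² − Wδ − Wh = 0 → δ = (W + √(W² + 2kWh))/k
δ = (50.031 + √(2503.1 + 3.04554e+06))/97.867 = (50.031 + 1745.9)/97.867 = 18.35 mm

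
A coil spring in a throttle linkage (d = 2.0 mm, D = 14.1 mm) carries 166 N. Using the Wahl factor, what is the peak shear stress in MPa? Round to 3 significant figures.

Spring index C = D/d = 14.1/2.0 = 7.0500
K_W = (4C−1)/(4C−4) + 0.615/C = 27.200/24.200 + 0.0872 = 1.2112
τ₀ = 8FD/(πd³) = 8·166·14.1/(π·2.0³) = 18724.8/25.133 = 745.04 MPa
τ_max = K·τ₀ = 1.2112 × 745.04 = 902.39 MPa

902 MPa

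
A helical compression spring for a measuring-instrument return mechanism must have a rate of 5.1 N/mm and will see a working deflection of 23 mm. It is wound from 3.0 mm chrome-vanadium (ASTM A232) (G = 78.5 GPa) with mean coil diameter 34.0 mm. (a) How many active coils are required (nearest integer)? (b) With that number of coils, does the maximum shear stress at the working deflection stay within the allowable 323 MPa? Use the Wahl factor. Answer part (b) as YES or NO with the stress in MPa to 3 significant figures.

N_a = Gd⁴/(8D³k) = (78.5×10³)(3.0⁴)/(8·34.0³·5.1) = 3.965 → N_a = 4
Actual rate k = Gd⁴/(8D³·4) = 5.0555 N/mm
Working load F = kδ = 5.0555·23 = 116.28 N
C = 34.0/3.0 = 11.3333; K_W = (4C−1)/(4C−4)+0.615/C = 1.1268
τ_max = K_W·8FD/(πd³) = 1.1268·372.86 = 420.16 MPa
τ_max > 323 MPa → exceeds allowable

(a) 4 coils; (b) NO, τ_max = 420 MPa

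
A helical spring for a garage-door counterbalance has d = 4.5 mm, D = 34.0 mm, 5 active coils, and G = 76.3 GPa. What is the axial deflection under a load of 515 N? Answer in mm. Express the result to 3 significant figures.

k = Gd⁴/(8D³N_a) = (76.3×10³)(4.5⁴)/(8·34.0³·5) = 19.901 N/mm
δ = F/k = 515 / 19.901 = 25.878 mm

25.9 mm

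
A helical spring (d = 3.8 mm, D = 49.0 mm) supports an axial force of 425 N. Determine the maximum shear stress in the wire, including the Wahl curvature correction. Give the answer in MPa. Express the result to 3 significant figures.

1070 MPa

Spring index C = D/d = 49.0/3.8 = 12.8947
K_W = (4C−1)/(4C−4) + 0.615/C = 50.579/47.579 + 0.0477 = 1.1107
τ₀ = 8FD/(πd³) = 8·425·49.0/(π·3.8³) = 166600/172.39 = 966.44 MPa
τ_max = K·τ₀ = 1.1107 × 966.44 = 1073.5 MPa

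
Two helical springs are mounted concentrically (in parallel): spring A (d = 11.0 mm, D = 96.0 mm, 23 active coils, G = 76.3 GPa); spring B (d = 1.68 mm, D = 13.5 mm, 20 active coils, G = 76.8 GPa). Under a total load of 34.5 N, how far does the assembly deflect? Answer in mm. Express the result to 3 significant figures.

4.10 mm

k_A = Gd⁴/(8D³N_a) = (76.3×10³)(11.0⁴)/(8·96.0³·23) = 6.8622 N/mm
k_B = Gd⁴/(8D³N_a) = (76.8×10³)(1.68⁴)/(8·13.5³·20) = 1.5541 N/mm
Parallel: k_eq = 6.8622 + 1.5541 = 8.4163 N/mm
δ = F/k_eq = 34.5/8.4163 = 4.0992 mm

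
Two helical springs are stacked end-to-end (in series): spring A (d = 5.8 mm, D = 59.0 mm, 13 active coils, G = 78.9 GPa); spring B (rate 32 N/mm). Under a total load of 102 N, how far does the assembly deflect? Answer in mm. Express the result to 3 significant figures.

27.6 mm

k_A = Gd⁴/(8D³N_a) = (78.9×10³)(5.8⁴)/(8·59.0³·13) = 4.1802 N/mm
Series: 1/k_eq = 1/4.1802 + 1/32 = 0.27047; k_eq = 3.6972 N/mm
δ = F/k_eq = 102/3.6972 = 27.588 mm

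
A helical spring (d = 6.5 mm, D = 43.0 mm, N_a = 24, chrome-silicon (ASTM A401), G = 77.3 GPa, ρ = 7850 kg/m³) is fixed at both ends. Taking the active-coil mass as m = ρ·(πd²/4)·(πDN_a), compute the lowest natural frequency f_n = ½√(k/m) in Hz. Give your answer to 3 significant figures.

51.7 Hz

k = Gd⁴/(8D³N_a) = (77.3×10³)(6.5⁴)/(8·43.0³·24) = 9.0391 N/mm = 9039.1 N/m
Wire length L = πDN_a = π·43.0·24 = 3242.1 mm
m = ρ·(πd²/4)·L = 7850 × 33.183×10⁻⁶ m² × 3.2421 m = 0.84453 kg
f_n = ½√(k/m) = 0.5·√(9039.1/0.84453) = 0.5·√(10703) = 51.728 Hz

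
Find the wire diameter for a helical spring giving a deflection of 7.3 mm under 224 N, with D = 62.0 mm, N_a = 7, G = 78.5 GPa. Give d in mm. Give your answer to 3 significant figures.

Required rate k = F/δ = 224/7.3 = 30.685 N/mm
d = (8D³N_a·k / G)^(1/4) = (8·62.0³·7·30.685 / (78.5×10³))^0.25
  = (5217)^0.25 = 8.4987 mm

8.50 mm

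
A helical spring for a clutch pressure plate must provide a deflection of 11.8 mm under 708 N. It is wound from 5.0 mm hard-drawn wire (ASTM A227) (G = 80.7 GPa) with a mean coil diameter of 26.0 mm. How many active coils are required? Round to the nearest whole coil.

Required rate k = F/δ = 708/11.8 = 60 N/mm
N_a = Gd⁴/(8D³k) = (80.7×10³ × 5.0⁴)/(8 × 26.0³ × 60)
    = 5.04375e+07 / 8.43648e+06 = 5.979 → 6 coils

6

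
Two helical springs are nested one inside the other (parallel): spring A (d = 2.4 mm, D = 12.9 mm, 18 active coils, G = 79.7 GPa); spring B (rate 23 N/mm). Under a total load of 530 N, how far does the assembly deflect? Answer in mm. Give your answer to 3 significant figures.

k_A = Gd⁴/(8D³N_a) = (79.7×10³)(2.4⁴)/(8·12.9³·18) = 8.554 N/mm
Parallel: k_eq = 8.554 + 23 = 31.554 N/mm
δ = F/k_eq = 530/31.554 = 16.797 mm

16.8 mm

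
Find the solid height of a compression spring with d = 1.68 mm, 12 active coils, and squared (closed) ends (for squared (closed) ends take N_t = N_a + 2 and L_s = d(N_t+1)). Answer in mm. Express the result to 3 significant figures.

25.2 mm

squared (closed) ends: N_t = N_a + 2 = 12 + 2 = 14
L_s = d·(N_t+1) = 1.68 × 15 = 25.2 mm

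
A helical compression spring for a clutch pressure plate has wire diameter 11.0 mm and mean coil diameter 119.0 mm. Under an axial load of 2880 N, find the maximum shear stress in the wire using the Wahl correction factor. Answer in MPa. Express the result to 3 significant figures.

743 MPa

Spring index C = D/d = 119.0/11.0 = 10.8182
K_W = (4C−1)/(4C−4) + 0.615/C = 42.273/39.273 + 0.0568 = 1.1332
τ₀ = 8FD/(πd³) = 8·2880·119.0/(π·11.0³) = 2.74176e+06/4181.5 = 655.69 MPa
τ_max = K·τ₀ = 1.1332 × 655.69 = 743.06 MPa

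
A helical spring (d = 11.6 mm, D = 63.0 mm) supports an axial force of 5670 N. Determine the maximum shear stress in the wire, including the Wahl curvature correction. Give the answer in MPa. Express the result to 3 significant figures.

747 MPa

Spring index C = D/d = 63.0/11.6 = 5.4310
K_W = (4C−1)/(4C−4) + 0.615/C = 20.724/17.724 + 0.1132 = 1.2825
τ₀ = 8FD/(πd³) = 8·5670·63.0/(π·11.6³) = 2.85768e+06/4903.7 = 582.76 MPa
τ_max = K·τ₀ = 1.2825 × 582.76 = 747.39 MPa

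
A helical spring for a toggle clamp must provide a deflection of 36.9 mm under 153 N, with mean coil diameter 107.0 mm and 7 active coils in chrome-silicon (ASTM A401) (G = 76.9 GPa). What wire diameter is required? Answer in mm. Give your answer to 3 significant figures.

7.80 mm

Required rate k = F/δ = 153/36.9 = 4.1463 N/mm
d = (8D³N_a·k / G)^(1/4) = (8·107.0³·7·4.1463 / (76.9×10³))^0.25
  = (3698.9)^0.25 = 7.7987 mm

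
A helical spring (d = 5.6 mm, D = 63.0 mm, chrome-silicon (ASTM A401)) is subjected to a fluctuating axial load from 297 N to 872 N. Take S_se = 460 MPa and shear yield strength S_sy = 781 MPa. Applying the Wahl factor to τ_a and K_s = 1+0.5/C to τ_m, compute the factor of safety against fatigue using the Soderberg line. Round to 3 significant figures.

0.736

C = D/d = 63.0/5.6 = 11.2500; K_W = (4C−1)/(4C−4)+0.615/C = 1.1278; K_s = 1+0.5/C = 1.0444
F_a = (F_max−F_min)/2 = 287.5 N; F_m = (F_max+F_min)/2 = 584.5 N
τ_a = K_W·8F_aD/(πd³) = 1.1278 × 262.64 = 296.21 MPa
τ_m = K_s·8F_mD/(πd³) = 1.0444 × 533.95 = 557.68 MPa
Soderberg: 1/n_f = τ_a/S_se + τ_m/S_sy = 296.21/460 + 557.68/781 = 0.64394 + 0.71406 = 1.358
n_f = 1/1.358 = 0.7364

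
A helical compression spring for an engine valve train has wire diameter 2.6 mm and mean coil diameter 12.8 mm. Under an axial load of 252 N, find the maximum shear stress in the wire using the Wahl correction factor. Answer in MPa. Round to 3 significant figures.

615 MPa

Spring index C = D/d = 12.8/2.6 = 4.9231
K_W = (4C−1)/(4C−4) + 0.615/C = 18.692/15.692 + 0.1249 = 1.3161
τ₀ = 8FD/(πd³) = 8·252·12.8/(π·2.6³) = 25804.8/55.217 = 467.34 MPa
τ_max = K·τ₀ = 1.3161 × 467.34 = 615.06 MPa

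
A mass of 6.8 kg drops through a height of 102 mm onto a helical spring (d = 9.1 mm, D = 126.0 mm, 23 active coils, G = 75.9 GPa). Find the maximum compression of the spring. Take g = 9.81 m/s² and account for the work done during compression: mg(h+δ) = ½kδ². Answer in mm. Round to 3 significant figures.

156 mm

k = Gd⁴/(8D³N_a) = (75.9×10³)(9.1⁴)/(8·126.0³·23) = 1.4141 N/mm
W = mg = 6.8 × 9.81 = 66.708 N
½kδ² − Wδ − Wh = 0 → δ = (W + √(W² + 2kWh))/k
δ = (66.708 + √(4450 + 19243.6))/1.4141 = (66.708 + 153.93)/1.4141 = 156.03 mm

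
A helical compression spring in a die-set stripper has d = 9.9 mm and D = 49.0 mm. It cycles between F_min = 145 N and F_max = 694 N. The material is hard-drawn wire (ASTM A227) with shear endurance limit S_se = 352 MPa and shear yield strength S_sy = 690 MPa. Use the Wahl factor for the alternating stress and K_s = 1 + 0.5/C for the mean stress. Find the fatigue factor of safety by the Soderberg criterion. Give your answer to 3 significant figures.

4.59

C = D/d = 49.0/9.9 = 4.9495; K_W = (4C−1)/(4C−4)+0.615/C = 1.3142; K_s = 1+0.5/C = 1.1010
F_a = (F_max−F_min)/2 = 274.5 N; F_m = (F_max+F_min)/2 = 419.5 N
τ_a = K_W·8F_aD/(πd³) = 1.3142 × 35.3 = 46.389 MPa
τ_m = K_s·8F_mD/(πd³) = 1.1010 × 53.946 = 59.396 MPa
Soderberg: 1/n_f = τ_a/S_se + τ_m/S_sy = 46.389/352 + 59.396/690 = 0.13179 + 0.08608 = 0.21787
n_f = 1/0.21787 = 4.59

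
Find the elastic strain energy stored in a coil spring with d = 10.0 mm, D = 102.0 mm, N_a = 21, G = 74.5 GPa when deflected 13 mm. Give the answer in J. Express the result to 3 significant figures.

0.353 J

k = Gd⁴/(8D³N_a) = (74.5×10³)(10.0⁴)/(8·102.0³·21) = 4.1788 N/mm
U = ½kδ² = 0.5 × 4.1788 × 13² = 353.1 N·mm = 0.3531 J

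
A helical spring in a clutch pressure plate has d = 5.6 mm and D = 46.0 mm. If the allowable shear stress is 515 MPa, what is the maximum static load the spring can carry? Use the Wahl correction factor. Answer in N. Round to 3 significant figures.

655 N

C = D/d = 46.0/5.6 = 8.2143
K_W = (4C−1)/(4C−4) + 0.615/C = 31.857/28.857 + 0.0749 = 1.1788
τ_max = K·8FD/(πd³) → F_max = τ_allow·πd³/(8DK)
F_max = 515·π·5.6³/(8·46.0·1.1788) = 2.8413e+05/433.81 = 654.97 N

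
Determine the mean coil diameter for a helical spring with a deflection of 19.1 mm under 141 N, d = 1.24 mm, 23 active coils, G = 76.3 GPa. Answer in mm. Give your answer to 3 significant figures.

5.10 mm

Required rate k = F/δ = 141/19.1 = 7.3822 N/mm
D = (Gd⁴/(8N_a·k))^(1/3) = (76.3×10³·1.24⁴/(8·23·7.3822))^(1/3)
  = (132.803)^(1/3) = 5.1019 mm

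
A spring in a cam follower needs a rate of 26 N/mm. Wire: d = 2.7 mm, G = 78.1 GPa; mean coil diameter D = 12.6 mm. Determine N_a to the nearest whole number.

10

N_a = Gd⁴/(8D³k) = (78.1×10³ × 2.7⁴)/(8 × 12.6³ × 26)
    = 4.15055e+06 / 416078 = 9.975 → 10 coils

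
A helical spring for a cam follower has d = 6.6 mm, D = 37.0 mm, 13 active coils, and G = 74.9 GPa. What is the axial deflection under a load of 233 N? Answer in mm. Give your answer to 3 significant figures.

k = Gd⁴/(8D³N_a) = (74.9×10³)(6.6⁴)/(8·37.0³·13) = 26.979 N/mm
δ = F/k = 233 / 26.979 = 8.6365 mm

8.64 mm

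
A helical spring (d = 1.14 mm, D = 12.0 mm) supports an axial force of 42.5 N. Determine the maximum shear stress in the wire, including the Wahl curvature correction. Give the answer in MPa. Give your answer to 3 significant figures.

Spring index C = D/d = 12.0/1.14 = 10.5263
K_W = (4C−1)/(4C−4) + 0.615/C = 41.105/38.105 + 0.0584 = 1.1372
τ₀ = 8FD/(πd³) = 8·42.5·12.0/(π·1.14³) = 4080/4.6544 = 876.59 MPa
τ_max = K·τ₀ = 1.1372 × 876.59 = 996.82 MPa

997 MPa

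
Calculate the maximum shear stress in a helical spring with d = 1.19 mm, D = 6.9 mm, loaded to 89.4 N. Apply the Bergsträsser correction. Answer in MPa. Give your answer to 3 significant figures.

1160 MPa

Spring index C = D/d = 6.9/1.19 = 5.7983
K_B = (4C+2)/(4C−3) = 25.193/20.193 = 1.2476
τ₀ = 8FD/(πd³) = 8·89.4·6.9/(π·1.19³) = 4934.88/5.2941 = 932.15 MPa
τ_max = K·τ₀ = 1.2476 × 932.15 = 1163 MPa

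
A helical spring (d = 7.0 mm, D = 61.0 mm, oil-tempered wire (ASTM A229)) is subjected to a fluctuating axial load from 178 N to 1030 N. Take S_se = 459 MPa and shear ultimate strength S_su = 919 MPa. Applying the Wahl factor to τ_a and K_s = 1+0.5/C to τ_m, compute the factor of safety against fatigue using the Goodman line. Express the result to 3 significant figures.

C = D/d = 61.0/7.0 = 8.7143; K_W = (4C−1)/(4C−4)+0.615/C = 1.1678; K_s = 1+0.5/C = 1.0574
F_a = (F_max−F_min)/2 = 426 N; F_m = (F_max+F_min)/2 = 604 N
τ_a = K_W·8F_aD/(πd³) = 1.1678 × 192.92 = 225.3 MPa
τ_m = K_s·8F_mD/(πd³) = 1.0574 × 273.53 = 289.23 MPa
Goodman: 1/n_f = τ_a/S_se + τ_m/S_su = 225.3/459 + 289.23/919 = 0.49084 + 0.31472 = 0.80556
n_f = 1/0.80556 = 1.241

1.24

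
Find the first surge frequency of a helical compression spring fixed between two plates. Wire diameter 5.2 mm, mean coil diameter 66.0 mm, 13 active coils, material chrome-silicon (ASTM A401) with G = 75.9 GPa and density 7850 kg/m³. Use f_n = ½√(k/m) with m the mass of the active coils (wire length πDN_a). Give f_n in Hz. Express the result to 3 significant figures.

k = Gd⁴/(8D³N_a) = (75.9×10³)(5.2⁴)/(8·66.0³·13) = 1.8561 N/mm = 1856.1 N/m
Wire length L = πDN_a = π·66.0·13 = 2695.5 mm
m = ρ·(πd²/4)·L = 7850 × 21.237×10⁻⁶ m² × 2.6955 m = 0.44937 kg
f_n = ½√(k/m) = 0.5·√(1856.1/0.44937) = 0.5·√(4130.3) = 32.134 Hz

32.1 Hz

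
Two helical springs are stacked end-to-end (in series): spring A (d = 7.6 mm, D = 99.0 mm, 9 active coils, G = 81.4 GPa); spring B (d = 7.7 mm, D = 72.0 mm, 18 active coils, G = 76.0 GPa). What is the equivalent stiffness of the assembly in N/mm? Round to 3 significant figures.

k_A = Gd⁴/(8D³N_a) = (81.4×10³)(7.6⁴)/(8·99.0³·9) = 3.8872 N/mm
k_B = Gd⁴/(8D³N_a) = (76.0×10³)(7.7⁴)/(8·72.0³·18) = 4.9707 N/mm
Series: 1/k_eq = 1/3.8872 + 1/4.9707 = 0.45843; k_eq = 2.1813 N/mm

2.18 N/mm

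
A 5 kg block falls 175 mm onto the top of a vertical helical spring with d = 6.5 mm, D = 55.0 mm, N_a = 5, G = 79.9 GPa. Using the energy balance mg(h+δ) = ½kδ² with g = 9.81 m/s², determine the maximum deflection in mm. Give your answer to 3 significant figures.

30.7 mm

k = Gd⁴/(8D³N_a) = (79.9×10³)(6.5⁴)/(8·55.0³·5) = 21.431 N/mm
W = mg = 5 × 9.81 = 49.05 N
½kδ² − Wδ − Wh = 0 → δ = (W + √(W² + 2kWh))/k
δ = (49.05 + √(2405.9 + 367925))/21.431 = (49.05 + 608.55)/21.431 = 30.684 mm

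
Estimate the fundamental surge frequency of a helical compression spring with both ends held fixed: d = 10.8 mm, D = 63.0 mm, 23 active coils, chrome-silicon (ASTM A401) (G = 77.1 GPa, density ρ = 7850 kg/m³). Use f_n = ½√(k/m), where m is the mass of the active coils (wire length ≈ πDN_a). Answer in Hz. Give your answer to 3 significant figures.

k = Gd⁴/(8D³N_a) = (77.1×10³)(10.8⁴)/(8·63.0³·23) = 22.799 N/mm = 22799 N/m
Wire length L = πDN_a = π·63.0·23 = 4552.2 mm
m = ρ·(πd²/4)·L = 7850 × 91.609×10⁻⁶ m² × 4.5522 m = 3.2736 kg
f_n = ½√(k/m) = 0.5·√(22799/3.2736) = 0.5·√(6964.4) = 41.727 Hz

41.7 Hz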